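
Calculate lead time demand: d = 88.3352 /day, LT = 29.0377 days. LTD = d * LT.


LTD = 88.3352 * 29.0377 = 2565.0510

2565.0510 units


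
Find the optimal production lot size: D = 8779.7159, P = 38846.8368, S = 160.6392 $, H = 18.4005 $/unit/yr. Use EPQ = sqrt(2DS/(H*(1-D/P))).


1 - D/P = 1 - 0.2260 = 0.7740
H*(1-D/P) = 14.2418
2DS = 2820733.0768
EPQ = sqrt(198059.7306) = 445.0390

445.0390 units


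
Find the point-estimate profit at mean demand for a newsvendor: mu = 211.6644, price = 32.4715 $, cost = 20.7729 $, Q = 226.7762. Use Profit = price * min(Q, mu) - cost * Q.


Sales at mu = min(226.7762, 211.6644) = 211.6644
Revenue = 32.4715 * 211.6644 = 6873.0606
Total cost = 20.7729 * 226.7762 = 4710.7993
Profit = 6873.0606 - 4710.7993 = 2162.2612

2162.2612 $


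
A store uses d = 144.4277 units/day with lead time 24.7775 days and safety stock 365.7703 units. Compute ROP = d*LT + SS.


d*LT = 144.4277 * 24.7775 = 3578.5573
ROP = 3578.5573 + 365.7703 = 3944.3276

3944.3276 units


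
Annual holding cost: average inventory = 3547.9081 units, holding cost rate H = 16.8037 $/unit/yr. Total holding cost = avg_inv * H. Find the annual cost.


Cost = 3547.9081 * 16.8037 = 59617.9833

59617.9833 $/yr


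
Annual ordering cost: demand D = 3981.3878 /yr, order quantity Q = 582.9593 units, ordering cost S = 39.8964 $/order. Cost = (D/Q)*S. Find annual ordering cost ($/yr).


Number of orders = D/Q = 6.8296
Cost = 6.8296 * 39.8964 = 272.4771

272.4771 $/yr


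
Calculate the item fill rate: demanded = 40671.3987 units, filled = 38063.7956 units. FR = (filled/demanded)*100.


FR = 38063.7956 / 40671.3987 * 100 = 93.5886

93.5886%


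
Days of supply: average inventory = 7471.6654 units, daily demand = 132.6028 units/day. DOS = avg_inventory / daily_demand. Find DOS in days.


DOS = 7471.6654 / 132.6028 = 56.3462

56.3462 days


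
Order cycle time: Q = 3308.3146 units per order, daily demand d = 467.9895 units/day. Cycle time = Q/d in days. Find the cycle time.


Cycle = 3308.3146 / 467.9895 = 7.0692

7.0692 days


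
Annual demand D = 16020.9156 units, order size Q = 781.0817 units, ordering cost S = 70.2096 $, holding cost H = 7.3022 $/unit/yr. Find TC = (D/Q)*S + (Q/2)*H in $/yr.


Ordering cost = D*S/Q = 1440.0825
Holding cost = Q*H/2 = 2851.8074
TC = 1440.0825 + 2851.8074 = 4291.8899

4291.8899 $/yr


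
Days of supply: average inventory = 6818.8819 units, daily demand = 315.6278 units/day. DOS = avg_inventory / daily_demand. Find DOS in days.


DOS = 6818.8819 / 315.6278 = 21.6042

21.6042 days


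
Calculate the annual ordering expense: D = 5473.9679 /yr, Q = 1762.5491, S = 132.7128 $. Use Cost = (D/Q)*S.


Number of orders = D/Q = 3.1057
Cost = 3.1057 * 132.7128 = 412.1676

412.1676 $/yr


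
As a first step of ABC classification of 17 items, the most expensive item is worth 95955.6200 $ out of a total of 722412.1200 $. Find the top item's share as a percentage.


Top item = 95955.6200
Total = 722412.1200
Percentage = 95955.6200 / 722412.1200 * 100 = 13.2827

13.2827%


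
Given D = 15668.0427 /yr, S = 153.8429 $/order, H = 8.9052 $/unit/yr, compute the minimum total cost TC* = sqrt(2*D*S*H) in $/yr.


2*D*S*H = 42930493.1861
TC* = sqrt(42930493.1861) = 6552.1365

6552.1365 $/yr


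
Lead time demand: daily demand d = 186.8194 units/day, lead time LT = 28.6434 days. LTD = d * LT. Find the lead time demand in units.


LTD = 186.8194 * 28.6434 = 5351.1428

5351.1428 units


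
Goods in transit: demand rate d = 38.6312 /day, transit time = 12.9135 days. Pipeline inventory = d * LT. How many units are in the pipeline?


Pipeline = 38.6312 * 12.9135 = 498.8640

498.8640 units


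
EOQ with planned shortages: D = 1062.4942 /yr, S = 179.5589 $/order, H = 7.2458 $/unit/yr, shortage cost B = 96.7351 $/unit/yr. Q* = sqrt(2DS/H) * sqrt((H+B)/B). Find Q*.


sqrt(2DS/H) = 229.4767
sqrt((H+B)/B) = 1.0368
Q* = 229.4767 * 1.0368 = 237.9158

237.9158 units


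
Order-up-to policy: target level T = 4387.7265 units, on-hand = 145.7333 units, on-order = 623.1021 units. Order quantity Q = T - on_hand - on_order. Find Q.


Inventory position = OH + OO = 145.7333 + 623.1021 = 768.8354
Q = 4387.7265 - 768.8354 = 3618.8911

3618.8911 units


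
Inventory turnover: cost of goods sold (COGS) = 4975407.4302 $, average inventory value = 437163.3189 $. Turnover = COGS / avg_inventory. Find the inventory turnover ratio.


Turnover = 4975407.4302 / 437163.3189 = 11.3811

11.3811


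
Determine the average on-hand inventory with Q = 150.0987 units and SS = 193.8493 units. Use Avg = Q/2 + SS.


Q/2 = 75.0494
Avg = 75.0494 + 193.8493 = 268.8986

268.8986 units


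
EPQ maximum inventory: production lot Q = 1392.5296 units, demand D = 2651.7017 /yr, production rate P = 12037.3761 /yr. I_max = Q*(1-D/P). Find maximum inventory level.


D/P = 0.2203
1 - D/P = 0.7797
I_max = 1392.5296 * 0.7797 = 1085.7706

1085.7706 units


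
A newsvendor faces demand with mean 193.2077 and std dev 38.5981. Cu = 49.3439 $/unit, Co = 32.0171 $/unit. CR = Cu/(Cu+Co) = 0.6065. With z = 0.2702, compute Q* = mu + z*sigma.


CR = Cu/(Cu+Co) = 49.3439/(49.3439+32.0171) = 0.6065
z = 0.2702
Q* = 193.2077 + 0.2702 * 38.5981 = 203.6369

203.6369 units


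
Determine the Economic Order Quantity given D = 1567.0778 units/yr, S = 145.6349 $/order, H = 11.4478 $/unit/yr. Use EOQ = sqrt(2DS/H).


2*D*S = 2 * 1567.0778 * 145.6349 = 456442.4374
2*D*S/H = 39871.6293
EOQ = sqrt(39871.6293) = 199.6788

199.6788 units


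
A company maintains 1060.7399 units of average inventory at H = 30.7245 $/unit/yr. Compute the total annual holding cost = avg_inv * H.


Cost = 1060.7399 * 30.7245 = 32590.7031

32590.7031 $/yr


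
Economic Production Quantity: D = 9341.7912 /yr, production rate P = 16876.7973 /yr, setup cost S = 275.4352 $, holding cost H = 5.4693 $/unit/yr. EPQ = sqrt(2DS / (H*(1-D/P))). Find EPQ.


1 - D/P = 1 - 0.5535 = 0.4465
H*(1-D/P) = 2.4419
2DS = 5146116.2551
EPQ = sqrt(2107435.4118) = 1451.7009

1451.7009 units


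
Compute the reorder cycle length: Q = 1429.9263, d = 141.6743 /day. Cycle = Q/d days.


Cycle = 1429.9263 / 141.6743 = 10.0931

10.0931 days


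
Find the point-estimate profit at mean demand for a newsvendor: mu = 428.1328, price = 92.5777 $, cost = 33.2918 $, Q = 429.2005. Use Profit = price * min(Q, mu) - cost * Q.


Sales at mu = min(429.2005, 428.1328) = 428.1328
Revenue = 92.5777 * 428.1328 = 39635.5499
Total cost = 33.2918 * 429.2005 = 14288.8572
Profit = 39635.5499 - 14288.8572 = 25346.6927

25346.6927 $


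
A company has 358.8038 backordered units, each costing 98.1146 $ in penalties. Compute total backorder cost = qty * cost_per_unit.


Total = 358.8038 * 98.1146 = 35203.8913

35203.8913 $


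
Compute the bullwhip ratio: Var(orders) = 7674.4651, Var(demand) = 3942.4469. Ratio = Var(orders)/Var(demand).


BW = 7674.4651 / 3942.4469 = 1.9466

1.9466


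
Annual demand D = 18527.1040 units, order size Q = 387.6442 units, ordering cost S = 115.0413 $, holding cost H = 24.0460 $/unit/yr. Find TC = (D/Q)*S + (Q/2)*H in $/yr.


Ordering cost = D*S/Q = 5498.2949
Holding cost = Q*H/2 = 4660.6462
TC = 5498.2949 + 4660.6462 = 10158.9411

10158.9411 $/yr


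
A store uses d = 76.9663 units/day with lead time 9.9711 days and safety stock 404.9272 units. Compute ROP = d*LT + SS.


d*LT = 76.9663 * 9.9711 = 767.4387
ROP = 767.4387 + 404.9272 = 1172.3659

1172.3659 units


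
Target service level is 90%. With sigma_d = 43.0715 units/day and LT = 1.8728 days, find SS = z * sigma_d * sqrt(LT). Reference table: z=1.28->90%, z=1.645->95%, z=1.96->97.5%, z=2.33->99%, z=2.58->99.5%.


From the table, SL = 90% corresponds to z = 1.28
sqrt(LT) = sqrt(1.8728) = 1.3685
SS = 1.28 * 43.0715 * 1.3685 = 75.4476

75.4476 units


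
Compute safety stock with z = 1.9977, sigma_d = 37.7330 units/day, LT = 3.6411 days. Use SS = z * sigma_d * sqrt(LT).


sqrt(LT) = sqrt(3.6411) = 1.9082
SS = 1.9977 * 37.7330 * 1.9082 = 143.8361

143.8361 units


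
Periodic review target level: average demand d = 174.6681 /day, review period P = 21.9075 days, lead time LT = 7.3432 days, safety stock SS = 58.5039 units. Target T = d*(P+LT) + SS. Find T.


P + LT = 29.2507
d*(P+LT) = 174.6681 * 29.2507 = 5109.1642
T = 5109.1642 + 58.5039 = 5167.6681

5167.6681 units


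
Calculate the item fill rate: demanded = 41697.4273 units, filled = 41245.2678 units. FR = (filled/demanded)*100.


FR = 41245.2678 / 41697.4273 * 100 = 98.9156

98.9156%


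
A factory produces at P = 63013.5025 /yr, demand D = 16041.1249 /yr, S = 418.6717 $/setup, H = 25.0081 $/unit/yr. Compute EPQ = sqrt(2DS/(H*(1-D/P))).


1 - D/P = 1 - 0.2546 = 0.7454
H*(1-D/P) = 18.6419
2DS = 13431930.0636
EPQ = sqrt(720524.5801) = 848.8372

848.8372 units


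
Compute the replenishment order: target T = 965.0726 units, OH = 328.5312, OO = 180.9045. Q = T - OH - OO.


Inventory position = OH + OO = 328.5312 + 180.9045 = 509.4357
Q = 965.0726 - 509.4357 = 455.6369

455.6369 units


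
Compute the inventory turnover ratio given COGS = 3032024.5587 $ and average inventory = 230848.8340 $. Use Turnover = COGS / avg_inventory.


Turnover = 3032024.5587 / 230848.8340 = 13.1342

13.1342


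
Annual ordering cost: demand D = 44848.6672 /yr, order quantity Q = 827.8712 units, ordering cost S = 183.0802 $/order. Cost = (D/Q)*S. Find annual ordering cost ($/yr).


Number of orders = D/Q = 54.1735
Cost = 54.1735 * 183.0802 = 9918.0923

9918.0923 $/yr


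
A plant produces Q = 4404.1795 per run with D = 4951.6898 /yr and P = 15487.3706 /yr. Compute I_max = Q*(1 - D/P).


D/P = 0.3197
1 - D/P = 0.6803
I_max = 4404.1795 * 0.6803 = 2996.0560

2996.0560 units


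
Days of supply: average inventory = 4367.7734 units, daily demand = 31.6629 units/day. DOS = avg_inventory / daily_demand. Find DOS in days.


DOS = 4367.7734 / 31.6629 = 137.9461

137.9461 days


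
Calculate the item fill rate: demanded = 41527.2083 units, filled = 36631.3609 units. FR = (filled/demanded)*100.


FR = 36631.3609 / 41527.2083 * 100 = 88.2105

88.2105%


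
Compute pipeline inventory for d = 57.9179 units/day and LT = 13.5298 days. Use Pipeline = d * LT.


Pipeline = 57.9179 * 13.5298 = 783.6176

783.6176 units


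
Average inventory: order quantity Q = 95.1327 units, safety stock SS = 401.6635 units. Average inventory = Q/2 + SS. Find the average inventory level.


Q/2 = 47.5663
Avg = 47.5663 + 401.6635 = 449.2298

449.2298 units


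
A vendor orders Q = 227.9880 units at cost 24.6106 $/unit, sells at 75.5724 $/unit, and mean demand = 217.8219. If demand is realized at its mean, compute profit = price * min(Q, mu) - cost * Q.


Sales at mu = min(227.9880, 217.8219) = 217.8219
Revenue = 75.5724 * 217.8219 = 16461.3238
Total cost = 24.6106 * 227.9880 = 5610.9215
Profit = 16461.3238 - 5610.9215 = 10850.4023

10850.4023 $


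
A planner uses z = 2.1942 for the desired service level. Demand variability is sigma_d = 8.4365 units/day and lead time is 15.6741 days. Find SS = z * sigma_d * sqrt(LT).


sqrt(LT) = sqrt(15.6741) = 3.9591
SS = 2.1942 * 8.4365 * 3.9591 = 73.2875

73.2875 units


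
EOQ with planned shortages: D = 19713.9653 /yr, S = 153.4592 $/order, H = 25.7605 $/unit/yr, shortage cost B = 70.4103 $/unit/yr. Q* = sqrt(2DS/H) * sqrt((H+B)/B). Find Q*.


sqrt(2DS/H) = 484.6423
sqrt((H+B)/B) = 1.1687
Q* = 484.6423 * 1.1687 = 566.4021

566.4021 units


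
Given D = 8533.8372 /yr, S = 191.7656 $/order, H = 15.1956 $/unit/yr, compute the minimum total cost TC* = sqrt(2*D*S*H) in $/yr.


2*D*S*H = 49735089.7248
TC* = sqrt(49735089.7248) = 7052.3109

7052.3109 $/yr


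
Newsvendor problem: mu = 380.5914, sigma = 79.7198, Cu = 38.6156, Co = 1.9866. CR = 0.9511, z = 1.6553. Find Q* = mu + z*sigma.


CR = Cu/(Cu+Co) = 38.6156/(38.6156+1.9866) = 0.9511
z = 1.6553
Q* = 380.5914 + 1.6553 * 79.7198 = 512.5516

512.5516 units


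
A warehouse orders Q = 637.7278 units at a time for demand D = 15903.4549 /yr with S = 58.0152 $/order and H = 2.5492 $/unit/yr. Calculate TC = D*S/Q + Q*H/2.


Ordering cost = D*S/Q = 1446.7648
Holding cost = Q*H/2 = 812.8479
TC = 1446.7648 + 812.8479 = 2259.6126

2259.6126 $/yr


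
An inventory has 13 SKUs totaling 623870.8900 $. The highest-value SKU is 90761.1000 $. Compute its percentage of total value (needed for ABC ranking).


Top item = 90761.1000
Total = 623870.8900
Percentage = 90761.1000 / 623870.8900 * 100 = 14.5481

14.5481%


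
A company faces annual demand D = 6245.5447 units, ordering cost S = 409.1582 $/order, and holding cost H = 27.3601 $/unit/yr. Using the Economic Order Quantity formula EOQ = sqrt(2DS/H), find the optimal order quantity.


2*D*S = 2 * 6245.5447 * 409.1582 = 5110831.6549
2*D*S/H = 186798.7198
EOQ = sqrt(186798.7198) = 432.2022

432.2022 units


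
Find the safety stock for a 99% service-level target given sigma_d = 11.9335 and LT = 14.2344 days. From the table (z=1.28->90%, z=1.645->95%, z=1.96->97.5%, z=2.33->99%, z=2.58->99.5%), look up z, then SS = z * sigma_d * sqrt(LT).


From the table, SL = 99% corresponds to z = 2.33
sqrt(LT) = sqrt(14.2344) = 3.7729
SS = 2.33 * 11.9335 * 3.7729 = 104.9043

104.9043 units


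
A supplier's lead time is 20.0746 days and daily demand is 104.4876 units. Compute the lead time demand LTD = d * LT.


LTD = 104.4876 * 20.0746 = 2097.5468

2097.5468 units


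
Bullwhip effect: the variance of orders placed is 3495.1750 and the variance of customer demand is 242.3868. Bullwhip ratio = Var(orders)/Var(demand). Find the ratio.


BW = 3495.1750 / 242.3868 = 14.4198

14.4198


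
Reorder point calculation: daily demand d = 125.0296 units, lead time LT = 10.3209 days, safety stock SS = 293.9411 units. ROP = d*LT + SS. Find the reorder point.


d*LT = 125.0296 * 10.3209 = 1290.4180
ROP = 1290.4180 + 293.9411 = 1584.3591

1584.3591 units


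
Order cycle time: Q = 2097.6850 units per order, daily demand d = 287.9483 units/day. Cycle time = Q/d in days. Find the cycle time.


Cycle = 2097.6850 / 287.9483 = 7.2849

7.2849 days


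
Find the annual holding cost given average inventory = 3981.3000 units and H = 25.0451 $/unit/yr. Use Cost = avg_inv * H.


Cost = 3981.3000 * 25.0451 = 99712.0566

99712.0566 $/yr


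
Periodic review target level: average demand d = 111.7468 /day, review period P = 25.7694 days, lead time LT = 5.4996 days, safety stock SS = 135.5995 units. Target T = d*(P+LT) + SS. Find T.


P + LT = 31.2690
d*(P+LT) = 111.7468 * 31.2690 = 3494.2107
T = 3494.2107 + 135.5995 = 3629.8102

3629.8102 units


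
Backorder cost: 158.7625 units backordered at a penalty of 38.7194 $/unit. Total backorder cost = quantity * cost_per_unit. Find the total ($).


Total = 158.7625 * 38.7194 = 6147.1887

6147.1887 $


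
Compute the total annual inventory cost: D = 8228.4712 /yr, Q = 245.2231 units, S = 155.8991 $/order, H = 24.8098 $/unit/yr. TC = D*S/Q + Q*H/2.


Ordering cost = D*S/Q = 5231.2007
Holding cost = Q*H/2 = 3041.9680
TC = 5231.2007 + 3041.9680 = 8273.1687

8273.1687 $/yr


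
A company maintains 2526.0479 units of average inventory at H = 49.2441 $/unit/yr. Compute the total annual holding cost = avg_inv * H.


Cost = 2526.0479 * 49.2441 = 124392.9554

124392.9554 $/yr


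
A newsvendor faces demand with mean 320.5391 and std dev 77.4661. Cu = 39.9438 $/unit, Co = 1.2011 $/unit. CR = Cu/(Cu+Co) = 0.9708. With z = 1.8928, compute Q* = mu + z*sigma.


CR = Cu/(Cu+Co) = 39.9438/(39.9438+1.2011) = 0.9708
z = 1.8928
Q* = 320.5391 + 1.8928 * 77.4661 = 467.1669

467.1669 units


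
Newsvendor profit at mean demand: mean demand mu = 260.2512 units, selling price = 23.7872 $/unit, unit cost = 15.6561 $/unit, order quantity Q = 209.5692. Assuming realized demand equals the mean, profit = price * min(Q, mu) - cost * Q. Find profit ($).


Sales at mu = min(209.5692, 260.2512) = 209.5692
Revenue = 23.7872 * 209.5692 = 4985.0645
Total cost = 15.6561 * 209.5692 = 3281.0364
Profit = 4985.0645 - 3281.0364 = 1704.0281

1704.0281 $


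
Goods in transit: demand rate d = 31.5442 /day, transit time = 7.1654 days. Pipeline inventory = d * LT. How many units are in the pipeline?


Pipeline = 31.5442 * 7.1654 = 226.0268

226.0268 units


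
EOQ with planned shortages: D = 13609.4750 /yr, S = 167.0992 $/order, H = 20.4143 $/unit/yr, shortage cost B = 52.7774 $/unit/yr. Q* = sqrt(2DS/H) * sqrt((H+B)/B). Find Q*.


sqrt(2DS/H) = 472.0148
sqrt((H+B)/B) = 1.1776
Q* = 472.0148 * 1.1776 = 555.8563

555.8563 units


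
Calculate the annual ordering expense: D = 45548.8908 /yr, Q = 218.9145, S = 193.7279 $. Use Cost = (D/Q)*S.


Number of orders = D/Q = 208.0670
Cost = 208.0670 * 193.7279 = 40308.3896

40308.3896 $/yr


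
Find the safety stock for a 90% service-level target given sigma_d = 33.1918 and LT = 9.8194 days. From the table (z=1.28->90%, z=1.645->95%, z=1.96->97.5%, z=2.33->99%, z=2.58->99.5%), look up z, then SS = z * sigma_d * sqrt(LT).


From the table, SL = 90% corresponds to z = 1.28
sqrt(LT) = sqrt(9.8194) = 3.1336
SS = 1.28 * 33.1918 * 3.1336 = 133.1322

133.1322 units


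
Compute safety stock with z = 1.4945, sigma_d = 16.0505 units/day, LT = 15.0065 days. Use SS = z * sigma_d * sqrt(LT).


sqrt(LT) = sqrt(15.0065) = 3.8738
SS = 1.4945 * 16.0505 * 3.8738 = 92.9232

92.9232 units


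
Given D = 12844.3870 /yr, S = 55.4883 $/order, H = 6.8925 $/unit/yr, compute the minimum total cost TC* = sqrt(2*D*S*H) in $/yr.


2*D*S*H = 9824751.4506
TC* = sqrt(9824751.4506) = 3134.4460

3134.4460 $/yr


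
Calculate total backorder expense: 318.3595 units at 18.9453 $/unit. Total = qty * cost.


Total = 318.3595 * 18.9453 = 6031.4162

6031.4162 $


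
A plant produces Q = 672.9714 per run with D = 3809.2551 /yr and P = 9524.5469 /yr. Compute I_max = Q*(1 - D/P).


D/P = 0.3999
1 - D/P = 0.6001
I_max = 672.9714 * 0.6001 = 403.8227

403.8227 units


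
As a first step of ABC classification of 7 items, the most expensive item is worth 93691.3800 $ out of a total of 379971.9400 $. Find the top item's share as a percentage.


Top item = 93691.3800
Total = 379971.9400
Percentage = 93691.3800 / 379971.9400 * 100 = 24.6574

24.6574%


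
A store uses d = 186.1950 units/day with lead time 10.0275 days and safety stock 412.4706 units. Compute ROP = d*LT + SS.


d*LT = 186.1950 * 10.0275 = 1867.0704
ROP = 1867.0704 + 412.4706 = 2279.5410

2279.5410 units


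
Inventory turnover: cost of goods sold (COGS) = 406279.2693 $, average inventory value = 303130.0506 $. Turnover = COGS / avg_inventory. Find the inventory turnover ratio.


Turnover = 406279.2693 / 303130.0506 = 1.3403

1.3403


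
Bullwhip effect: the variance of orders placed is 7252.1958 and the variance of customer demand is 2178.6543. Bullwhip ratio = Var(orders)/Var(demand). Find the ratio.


BW = 7252.1958 / 2178.6543 = 3.3288

3.3288


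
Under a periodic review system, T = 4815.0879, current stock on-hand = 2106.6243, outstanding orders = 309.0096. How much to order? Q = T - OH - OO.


Inventory position = OH + OO = 2106.6243 + 309.0096 = 2415.6339
Q = 4815.0879 - 2415.6339 = 2399.4540

2399.4540 units


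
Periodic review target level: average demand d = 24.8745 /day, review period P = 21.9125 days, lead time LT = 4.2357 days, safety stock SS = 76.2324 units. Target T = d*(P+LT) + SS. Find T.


P + LT = 26.1482
d*(P+LT) = 24.8745 * 26.1482 = 650.4234
T = 650.4234 + 76.2324 = 726.6558

726.6558 units


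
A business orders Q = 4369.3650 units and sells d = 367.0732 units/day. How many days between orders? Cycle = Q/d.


Cycle = 4369.3650 / 367.0732 = 11.9033

11.9033 days


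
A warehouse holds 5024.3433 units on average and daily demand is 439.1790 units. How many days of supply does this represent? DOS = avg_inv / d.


DOS = 5024.3433 / 439.1790 = 11.4403

11.4403 days


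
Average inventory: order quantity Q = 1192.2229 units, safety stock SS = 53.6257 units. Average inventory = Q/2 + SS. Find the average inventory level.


Q/2 = 596.1114
Avg = 596.1114 + 53.6257 = 649.7372

649.7372 units


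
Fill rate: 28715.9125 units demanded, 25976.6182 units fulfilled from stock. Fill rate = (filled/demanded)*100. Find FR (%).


FR = 25976.6182 / 28715.9125 * 100 = 90.4607

90.4607%


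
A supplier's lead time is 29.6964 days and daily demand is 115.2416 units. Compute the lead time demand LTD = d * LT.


LTD = 115.2416 * 29.6964 = 3422.2607

3422.2607 units


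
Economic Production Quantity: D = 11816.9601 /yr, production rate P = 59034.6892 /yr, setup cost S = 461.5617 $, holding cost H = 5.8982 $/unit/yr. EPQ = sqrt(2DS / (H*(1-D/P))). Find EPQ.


1 - D/P = 1 - 0.2002 = 0.7998
H*(1-D/P) = 4.7176
2DS = 10908512.3852
EPQ = sqrt(2312321.5103) = 1520.6319

1520.6319 units


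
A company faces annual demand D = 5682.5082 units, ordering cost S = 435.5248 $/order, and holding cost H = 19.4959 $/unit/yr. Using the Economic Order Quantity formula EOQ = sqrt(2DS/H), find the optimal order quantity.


2*D*S = 2 * 5682.5082 * 435.5248 = 4949746.4946
2*D*S/H = 253886.5348
EOQ = sqrt(253886.5348) = 503.8715

503.8715 units


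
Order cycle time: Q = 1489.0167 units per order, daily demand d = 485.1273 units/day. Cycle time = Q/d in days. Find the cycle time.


Cycle = 1489.0167 / 485.1273 = 3.0693

3.0693 days


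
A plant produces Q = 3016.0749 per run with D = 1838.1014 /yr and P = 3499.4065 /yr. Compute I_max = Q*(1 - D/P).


D/P = 0.5253
1 - D/P = 0.4747
I_max = 3016.0749 * 0.4747 = 1431.8487

1431.8487 units


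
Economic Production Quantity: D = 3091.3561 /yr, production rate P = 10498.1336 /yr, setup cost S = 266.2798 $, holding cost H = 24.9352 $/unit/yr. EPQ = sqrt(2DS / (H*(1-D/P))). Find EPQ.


1 - D/P = 1 - 0.2945 = 0.7055
H*(1-D/P) = 17.5926
2DS = 1646331.3681
EPQ = sqrt(93580.8949) = 305.9099

305.9099 units


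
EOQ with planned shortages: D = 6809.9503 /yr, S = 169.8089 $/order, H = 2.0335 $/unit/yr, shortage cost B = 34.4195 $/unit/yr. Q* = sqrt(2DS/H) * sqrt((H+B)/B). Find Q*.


sqrt(2DS/H) = 1066.4613
sqrt((H+B)/B) = 1.0291
Q* = 1066.4613 * 1.0291 = 1097.5125

1097.5125 units


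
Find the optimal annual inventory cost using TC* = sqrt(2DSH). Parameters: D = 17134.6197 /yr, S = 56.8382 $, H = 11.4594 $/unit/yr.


2*D*S*H = 22320640.8965
TC* = sqrt(22320640.8965) = 4724.4726

4724.4726 $/yr


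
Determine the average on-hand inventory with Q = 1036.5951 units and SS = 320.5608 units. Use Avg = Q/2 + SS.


Q/2 = 518.2976
Avg = 518.2976 + 320.5608 = 838.8583

838.8583 units


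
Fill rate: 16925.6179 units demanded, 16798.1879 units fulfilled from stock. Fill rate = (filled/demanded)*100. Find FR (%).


FR = 16798.1879 / 16925.6179 * 100 = 99.2471

99.2471%


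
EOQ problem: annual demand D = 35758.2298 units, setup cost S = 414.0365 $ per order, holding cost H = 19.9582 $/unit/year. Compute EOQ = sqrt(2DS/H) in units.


2*D*S = 2 * 35758.2298 * 414.0365 = 29610424.6252
2*D*S/H = 1483622.0012
EOQ = sqrt(1483622.0012) = 1218.0402

1218.0402 units


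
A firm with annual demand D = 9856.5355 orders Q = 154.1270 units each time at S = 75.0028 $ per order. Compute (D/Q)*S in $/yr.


Number of orders = D/Q = 63.9507
Cost = 63.9507 * 75.0028 = 4796.4845

4796.4845 $/yr


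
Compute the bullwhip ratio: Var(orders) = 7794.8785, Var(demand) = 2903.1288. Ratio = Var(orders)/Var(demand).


BW = 7794.8785 / 2903.1288 = 2.6850

2.6850


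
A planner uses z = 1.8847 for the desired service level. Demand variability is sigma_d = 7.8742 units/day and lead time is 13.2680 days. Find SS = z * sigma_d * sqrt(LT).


sqrt(LT) = sqrt(13.2680) = 3.6425
SS = 1.8847 * 7.8742 * 3.6425 = 54.0569

54.0569 units


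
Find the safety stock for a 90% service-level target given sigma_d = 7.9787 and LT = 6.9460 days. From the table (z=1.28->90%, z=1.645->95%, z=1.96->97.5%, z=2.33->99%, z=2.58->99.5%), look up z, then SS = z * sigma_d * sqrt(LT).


From the table, SL = 90% corresponds to z = 1.28
sqrt(LT) = sqrt(6.9460) = 2.6355
SS = 1.28 * 7.9787 * 2.6355 = 26.9159

26.9159 units


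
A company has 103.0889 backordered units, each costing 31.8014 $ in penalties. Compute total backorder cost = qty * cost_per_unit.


Total = 103.0889 * 31.8014 = 3278.3713

3278.3713 $


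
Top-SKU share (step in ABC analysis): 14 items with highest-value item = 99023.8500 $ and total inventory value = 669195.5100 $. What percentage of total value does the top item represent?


Top item = 99023.8500
Total = 669195.5100
Percentage = 99023.8500 / 669195.5100 * 100 = 14.7974

14.7974%


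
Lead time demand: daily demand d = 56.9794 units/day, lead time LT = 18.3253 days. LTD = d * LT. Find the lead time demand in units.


LTD = 56.9794 * 18.3253 = 1044.1646

1044.1646 units


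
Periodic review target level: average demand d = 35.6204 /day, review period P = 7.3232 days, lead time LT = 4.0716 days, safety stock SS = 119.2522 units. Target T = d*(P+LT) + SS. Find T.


P + LT = 11.3948
d*(P+LT) = 35.6204 * 11.3948 = 405.8873
T = 405.8873 + 119.2522 = 525.1395

525.1395 units


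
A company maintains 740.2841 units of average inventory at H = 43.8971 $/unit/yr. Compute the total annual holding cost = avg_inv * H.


Cost = 740.2841 * 43.8971 = 32496.3252

32496.3252 $/yr


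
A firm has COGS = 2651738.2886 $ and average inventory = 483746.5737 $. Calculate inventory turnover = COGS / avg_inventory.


Turnover = 2651738.2886 / 483746.5737 = 5.4817

5.4817


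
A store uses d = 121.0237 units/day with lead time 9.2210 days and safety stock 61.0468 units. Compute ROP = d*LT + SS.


d*LT = 121.0237 * 9.2210 = 1115.9595
ROP = 1115.9595 + 61.0468 = 1177.0063

1177.0063 units


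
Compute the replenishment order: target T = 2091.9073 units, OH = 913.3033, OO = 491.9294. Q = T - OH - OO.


Inventory position = OH + OO = 913.3033 + 491.9294 = 1405.2327
Q = 2091.9073 - 1405.2327 = 686.6746

686.6746 units


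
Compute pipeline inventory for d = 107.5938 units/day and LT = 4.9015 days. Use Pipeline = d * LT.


Pipeline = 107.5938 * 4.9015 = 527.3710

527.3710 units


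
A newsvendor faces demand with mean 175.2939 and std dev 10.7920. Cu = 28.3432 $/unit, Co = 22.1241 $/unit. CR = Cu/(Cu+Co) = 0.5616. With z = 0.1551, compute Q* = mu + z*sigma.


CR = Cu/(Cu+Co) = 28.3432/(28.3432+22.1241) = 0.5616
z = 0.1551
Q* = 175.2939 + 0.1551 * 10.7920 = 176.9677

176.9677 units


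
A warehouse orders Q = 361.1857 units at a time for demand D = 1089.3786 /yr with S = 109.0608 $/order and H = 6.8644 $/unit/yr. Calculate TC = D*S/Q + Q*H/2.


Ordering cost = D*S/Q = 328.9402
Holding cost = Q*H/2 = 1239.6616
TC = 328.9402 + 1239.6616 = 1568.6018

1568.6018 $/yr


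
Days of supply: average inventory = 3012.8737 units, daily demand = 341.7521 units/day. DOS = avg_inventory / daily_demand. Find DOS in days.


DOS = 3012.8737 / 341.7521 = 8.8160

8.8160 days


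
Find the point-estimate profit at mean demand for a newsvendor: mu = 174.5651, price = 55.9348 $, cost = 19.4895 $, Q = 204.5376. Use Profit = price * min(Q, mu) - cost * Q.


Sales at mu = min(204.5376, 174.5651) = 174.5651
Revenue = 55.9348 * 174.5651 = 9764.2640
Total cost = 19.4895 * 204.5376 = 3986.3356
Profit = 9764.2640 - 3986.3356 = 5777.9284

5777.9284 $


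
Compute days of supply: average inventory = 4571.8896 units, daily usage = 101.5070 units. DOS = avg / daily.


DOS = 4571.8896 / 101.5070 = 45.0401

45.0401 days


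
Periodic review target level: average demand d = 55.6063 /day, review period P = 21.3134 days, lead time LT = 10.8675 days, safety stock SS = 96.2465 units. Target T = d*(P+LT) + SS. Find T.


P + LT = 32.1809
d*(P+LT) = 55.6063 * 32.1809 = 1789.4608
T = 1789.4608 + 96.2465 = 1885.7073

1885.7073 units


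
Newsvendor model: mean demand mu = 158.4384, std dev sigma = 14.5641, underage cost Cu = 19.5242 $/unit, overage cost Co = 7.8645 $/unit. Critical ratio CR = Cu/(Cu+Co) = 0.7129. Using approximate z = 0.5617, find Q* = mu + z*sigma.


CR = Cu/(Cu+Co) = 19.5242/(19.5242+7.8645) = 0.7129
z = 0.5617
Q* = 158.4384 + 0.5617 * 14.5641 = 166.6191

166.6191 units


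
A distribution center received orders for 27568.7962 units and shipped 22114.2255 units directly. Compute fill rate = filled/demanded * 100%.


FR = 22114.2255 / 27568.7962 * 100 = 80.2147

80.2147%


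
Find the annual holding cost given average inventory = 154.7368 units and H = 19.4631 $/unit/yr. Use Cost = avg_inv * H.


Cost = 154.7368 * 19.4631 = 3011.6578

3011.6578 $/yr


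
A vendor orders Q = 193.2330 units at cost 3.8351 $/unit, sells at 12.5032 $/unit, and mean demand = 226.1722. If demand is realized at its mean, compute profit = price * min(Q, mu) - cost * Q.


Sales at mu = min(193.2330, 226.1722) = 193.2330
Revenue = 12.5032 * 193.2330 = 2416.0308
Total cost = 3.8351 * 193.2330 = 741.0679
Profit = 2416.0308 - 741.0679 = 1674.9630

1674.9630 $


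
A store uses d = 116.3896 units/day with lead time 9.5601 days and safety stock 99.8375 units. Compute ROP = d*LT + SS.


d*LT = 116.3896 * 9.5601 = 1112.6962
ROP = 1112.6962 + 99.8375 = 1212.5337

1212.5337 units


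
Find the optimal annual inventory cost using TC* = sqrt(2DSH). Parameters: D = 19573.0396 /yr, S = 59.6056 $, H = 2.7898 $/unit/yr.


2*D*S*H = 6509511.5869
TC* = sqrt(6509511.5869) = 2551.3745

2551.3745 $/yr


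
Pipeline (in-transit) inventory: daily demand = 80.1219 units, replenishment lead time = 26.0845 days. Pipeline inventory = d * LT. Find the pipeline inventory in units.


Pipeline = 80.1219 * 26.0845 = 2089.9397

2089.9397 units


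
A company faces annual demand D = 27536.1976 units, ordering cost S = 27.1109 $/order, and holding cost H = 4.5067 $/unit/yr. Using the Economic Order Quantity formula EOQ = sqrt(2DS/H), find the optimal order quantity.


2*D*S = 2 * 27536.1976 * 27.1109 = 1493062.1990
2*D*S/H = 331298.3334
EOQ = sqrt(331298.3334) = 575.5852

575.5852 units


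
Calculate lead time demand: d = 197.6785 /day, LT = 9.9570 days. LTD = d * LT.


LTD = 197.6785 * 9.9570 = 1968.2848

1968.2848 units


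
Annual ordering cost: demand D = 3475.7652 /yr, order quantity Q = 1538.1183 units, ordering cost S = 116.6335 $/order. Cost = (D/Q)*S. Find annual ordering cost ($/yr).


Number of orders = D/Q = 2.2598
Cost = 2.2598 * 116.6335 = 263.5627

263.5627 $/yr


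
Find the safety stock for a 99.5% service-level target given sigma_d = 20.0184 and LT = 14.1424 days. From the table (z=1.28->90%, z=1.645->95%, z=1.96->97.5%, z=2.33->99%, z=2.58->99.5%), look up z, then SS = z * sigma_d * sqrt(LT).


From the table, SL = 99.5% corresponds to z = 2.58
sqrt(LT) = sqrt(14.1424) = 3.7606
SS = 2.58 * 20.0184 * 3.7606 = 194.2275

194.2275 units


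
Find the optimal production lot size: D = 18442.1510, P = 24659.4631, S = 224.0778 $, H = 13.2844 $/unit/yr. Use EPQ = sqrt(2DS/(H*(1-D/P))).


1 - D/P = 1 - 0.7479 = 0.2521
H*(1-D/P) = 3.3494
2DS = 8264953.2467
EPQ = sqrt(2467626.3836) = 1570.8680

1570.8680 units


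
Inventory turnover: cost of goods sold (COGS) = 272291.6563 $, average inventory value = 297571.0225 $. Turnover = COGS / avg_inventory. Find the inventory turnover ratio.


Turnover = 272291.6563 / 297571.0225 = 0.9150

0.9150


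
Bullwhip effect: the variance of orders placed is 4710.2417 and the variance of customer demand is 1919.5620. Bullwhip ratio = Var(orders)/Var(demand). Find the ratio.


BW = 4710.2417 / 1919.5620 = 2.4538

2.4538


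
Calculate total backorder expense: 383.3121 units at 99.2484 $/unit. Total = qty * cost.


Total = 383.3121 * 99.2484 = 38043.1126

38043.1126 $


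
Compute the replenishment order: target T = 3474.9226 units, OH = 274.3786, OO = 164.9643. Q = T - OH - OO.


Inventory position = OH + OO = 274.3786 + 164.9643 = 439.3429
Q = 3474.9226 - 439.3429 = 3035.5797

3035.5797 units


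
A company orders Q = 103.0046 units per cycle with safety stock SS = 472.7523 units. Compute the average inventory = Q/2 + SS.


Q/2 = 51.5023
Avg = 51.5023 + 472.7523 = 524.2546

524.2546 units


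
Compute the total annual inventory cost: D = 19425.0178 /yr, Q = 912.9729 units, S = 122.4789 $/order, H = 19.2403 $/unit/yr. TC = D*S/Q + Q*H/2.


Ordering cost = D*S/Q = 2605.9424
Holding cost = Q*H/2 = 8782.9362
TC = 2605.9424 + 8782.9362 = 11388.8787

11388.8787 $/yr


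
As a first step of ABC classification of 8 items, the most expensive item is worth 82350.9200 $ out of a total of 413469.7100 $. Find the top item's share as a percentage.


Top item = 82350.9200
Total = 413469.7100
Percentage = 82350.9200 / 413469.7100 * 100 = 19.9170

19.9170%


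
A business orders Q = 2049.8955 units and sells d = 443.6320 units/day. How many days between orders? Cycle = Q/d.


Cycle = 2049.8955 / 443.6320 = 4.6207

4.6207 days


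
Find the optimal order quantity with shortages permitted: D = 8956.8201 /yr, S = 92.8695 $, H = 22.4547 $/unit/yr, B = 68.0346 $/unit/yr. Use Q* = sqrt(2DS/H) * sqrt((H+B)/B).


sqrt(2DS/H) = 272.1917
sqrt((H+B)/B) = 1.1533
Q* = 272.1917 * 1.1533 = 313.9125

313.9125 units


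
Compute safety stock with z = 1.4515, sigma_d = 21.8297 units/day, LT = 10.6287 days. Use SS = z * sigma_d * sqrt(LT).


sqrt(LT) = sqrt(10.6287) = 3.2602
SS = 1.4515 * 21.8297 * 3.2602 = 103.3011

103.3011 units


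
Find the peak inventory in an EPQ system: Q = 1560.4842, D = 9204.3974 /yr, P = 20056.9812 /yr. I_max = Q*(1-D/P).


D/P = 0.4589
1 - D/P = 0.5411
I_max = 1560.4842 * 0.5411 = 844.3586

844.3586 units


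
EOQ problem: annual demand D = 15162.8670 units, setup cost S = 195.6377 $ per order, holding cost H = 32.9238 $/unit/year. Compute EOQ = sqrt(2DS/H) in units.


2*D*S = 2 * 15162.8670 * 195.6377 = 5932856.8506
2*D*S/H = 180199.6383
EOQ = sqrt(180199.6383) = 424.4993

424.4993 units


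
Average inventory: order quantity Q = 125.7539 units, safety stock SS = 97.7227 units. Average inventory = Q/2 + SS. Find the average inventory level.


Q/2 = 62.8770
Avg = 62.8770 + 97.7227 = 160.5996

160.5996 units


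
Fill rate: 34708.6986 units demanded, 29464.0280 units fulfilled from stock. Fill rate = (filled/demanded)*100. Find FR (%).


FR = 29464.0280 / 34708.6986 * 100 = 84.8895

84.8895%


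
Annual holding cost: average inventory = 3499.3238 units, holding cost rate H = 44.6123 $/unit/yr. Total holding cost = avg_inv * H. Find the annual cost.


Cost = 3499.3238 * 44.6123 = 156112.8832

156112.8832 $/yr


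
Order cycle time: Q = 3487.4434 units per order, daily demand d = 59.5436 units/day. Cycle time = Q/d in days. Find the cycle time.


Cycle = 3487.4434 / 59.5436 = 58.5696

58.5696 days


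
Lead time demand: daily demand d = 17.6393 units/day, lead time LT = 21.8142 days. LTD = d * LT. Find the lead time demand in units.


LTD = 17.6393 * 21.8142 = 384.7872

384.7872 units


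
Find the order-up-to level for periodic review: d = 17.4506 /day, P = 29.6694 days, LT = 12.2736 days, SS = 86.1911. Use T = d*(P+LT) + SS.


P + LT = 41.9430
d*(P+LT) = 17.4506 * 41.9430 = 731.9305
T = 731.9305 + 86.1911 = 818.1216

818.1216 units


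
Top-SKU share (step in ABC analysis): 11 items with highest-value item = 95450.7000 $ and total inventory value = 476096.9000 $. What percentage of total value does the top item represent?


Top item = 95450.7000
Total = 476096.9000
Percentage = 95450.7000 / 476096.9000 * 100 = 20.0486

20.0486%


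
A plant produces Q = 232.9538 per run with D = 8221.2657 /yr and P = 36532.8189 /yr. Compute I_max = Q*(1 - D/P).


D/P = 0.2250
1 - D/P = 0.7750
I_max = 232.9538 * 0.7750 = 180.5304

180.5304 units


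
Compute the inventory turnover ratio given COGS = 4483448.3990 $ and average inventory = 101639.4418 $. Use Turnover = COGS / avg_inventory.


Turnover = 4483448.3990 / 101639.4418 = 44.1113

44.1113


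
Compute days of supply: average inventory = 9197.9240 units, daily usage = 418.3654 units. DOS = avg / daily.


DOS = 9197.9240 / 418.3654 = 21.9854

21.9854 days


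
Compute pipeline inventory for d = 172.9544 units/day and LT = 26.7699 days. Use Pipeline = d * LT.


Pipeline = 172.9544 * 26.7699 = 4629.9720

4629.9720 units


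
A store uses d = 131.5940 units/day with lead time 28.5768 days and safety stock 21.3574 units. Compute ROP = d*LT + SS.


d*LT = 131.5940 * 28.5768 = 3760.5354
ROP = 3760.5354 + 21.3574 = 3781.8928

3781.8928 units


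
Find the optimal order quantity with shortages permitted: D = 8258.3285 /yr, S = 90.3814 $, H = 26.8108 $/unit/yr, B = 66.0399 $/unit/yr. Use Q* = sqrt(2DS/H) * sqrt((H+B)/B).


sqrt(2DS/H) = 235.9640
sqrt((H+B)/B) = 1.1857
Q* = 235.9640 * 1.1857 = 279.7919

279.7919 units


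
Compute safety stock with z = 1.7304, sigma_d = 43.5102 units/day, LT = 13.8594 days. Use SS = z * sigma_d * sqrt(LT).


sqrt(LT) = sqrt(13.8594) = 3.7228
SS = 1.7304 * 43.5102 * 3.7228 = 280.2914

280.2914 units


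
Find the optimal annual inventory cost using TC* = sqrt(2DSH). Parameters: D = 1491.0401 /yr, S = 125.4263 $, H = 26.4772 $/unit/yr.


2*D*S*H = 9903301.1601
TC* = sqrt(9903301.1601) = 3146.9511

3146.9511 $/yr


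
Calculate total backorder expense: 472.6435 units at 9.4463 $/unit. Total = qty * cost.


Total = 472.6435 * 9.4463 = 4464.7323

4464.7323 $


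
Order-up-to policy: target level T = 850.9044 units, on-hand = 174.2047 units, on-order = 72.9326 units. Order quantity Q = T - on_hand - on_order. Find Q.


Inventory position = OH + OO = 174.2047 + 72.9326 = 247.1373
Q = 850.9044 - 247.1373 = 603.7671

603.7671 units


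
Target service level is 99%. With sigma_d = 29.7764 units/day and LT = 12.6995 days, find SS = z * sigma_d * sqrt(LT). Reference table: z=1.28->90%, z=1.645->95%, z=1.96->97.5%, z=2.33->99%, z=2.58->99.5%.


From the table, SL = 99% corresponds to z = 2.33
sqrt(LT) = sqrt(12.6995) = 3.5636
SS = 2.33 * 29.7764 * 3.5636 = 247.2415

247.2415 units


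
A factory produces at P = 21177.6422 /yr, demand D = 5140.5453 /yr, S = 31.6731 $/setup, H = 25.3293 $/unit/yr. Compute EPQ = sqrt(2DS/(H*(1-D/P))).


1 - D/P = 1 - 0.2427 = 0.7573
H*(1-D/P) = 19.1810
2DS = 325634.0107
EPQ = sqrt(16976.9013) = 130.2954

130.2954 units


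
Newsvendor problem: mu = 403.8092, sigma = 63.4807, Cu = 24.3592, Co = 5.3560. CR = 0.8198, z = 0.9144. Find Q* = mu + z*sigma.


CR = Cu/(Cu+Co) = 24.3592/(24.3592+5.3560) = 0.8198
z = 0.9144
Q* = 403.8092 + 0.9144 * 63.4807 = 461.8560

461.8560 units


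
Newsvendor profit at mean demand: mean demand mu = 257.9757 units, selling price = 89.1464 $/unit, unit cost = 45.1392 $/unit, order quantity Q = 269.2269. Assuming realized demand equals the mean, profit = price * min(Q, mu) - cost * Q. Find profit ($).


Sales at mu = min(269.2269, 257.9757) = 257.9757
Revenue = 89.1464 * 257.9757 = 22997.6049
Total cost = 45.1392 * 269.2269 = 12152.6869
Profit = 22997.6049 - 12152.6869 = 10844.9181

10844.9181 $


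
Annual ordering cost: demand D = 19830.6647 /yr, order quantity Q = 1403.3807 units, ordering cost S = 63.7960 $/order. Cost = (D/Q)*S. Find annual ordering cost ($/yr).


Number of orders = D/Q = 14.1306
Cost = 14.1306 * 63.7960 = 901.4782

901.4782 $/yr


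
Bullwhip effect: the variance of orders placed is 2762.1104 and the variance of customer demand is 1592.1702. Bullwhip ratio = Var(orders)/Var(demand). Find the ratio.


BW = 2762.1104 / 1592.1702 = 1.7348

1.7348


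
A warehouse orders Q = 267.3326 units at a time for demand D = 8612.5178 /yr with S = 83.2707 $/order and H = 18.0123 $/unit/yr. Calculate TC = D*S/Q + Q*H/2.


Ordering cost = D*S/Q = 2682.6896
Holding cost = Q*H/2 = 2407.6375
TC = 2682.6896 + 2407.6375 = 5090.3271

5090.3271 $/yr
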